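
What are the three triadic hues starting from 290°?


Triadic: equally spaced at 120° intervals
H1 = 290°
H2 = (290 + 120) mod 360 = 50°
H3 = (290 + 240) mod 360 = 170°
Triadic = 290°, 50°, 170°


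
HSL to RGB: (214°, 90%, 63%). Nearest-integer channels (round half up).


H=214°, S=0.90, L=0.63
C = (1-|2L-1|)×S = (1-|0.26|)×0.90 = 0.666
H' = H/60 = 214/60 ≈ 3.5667; X = C×(1-|H' mod 2 - 1|) = 0.2886
m = L - C/2 = 0.63 - 0.333 = 0.297
Sector ⌊H'⌋ = 3 → (R',G',B') = (0.0, 0.2886, 0.666)
RGB = ((R'+m)×255, (G'+m)×255, (B'+m)×255) = (75.735, 149.328, 245.565)
Round half up → RGB(76, 149, 246)


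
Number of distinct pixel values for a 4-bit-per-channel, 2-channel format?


Total bits = 4 bits/channel × 2 channels = 8 bits
Distinct pixel values = 2^8
= 256 pixel values


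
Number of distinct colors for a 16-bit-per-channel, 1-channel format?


Total bits = 16 bits/channel × 1 channels = 16 bits
Distinct colors = 2^16
= 65,536 colors


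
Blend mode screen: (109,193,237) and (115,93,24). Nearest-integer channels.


Screen: C = 255 - (255-A)×(255-B)/255, rounded to nearest integer
R: 255 - (255-109)×(255-115)/255 = 255 - 20440/255 ≈ 255 - 80.157 = 174.843 → 175
G: 255 - (255-193)×(255-93)/255 = 255 - 10044/255 ≈ 255 - 39.388 = 215.612 → 216
B: 255 - (255-237)×(255-24)/255 = 255 - 4158/255 ≈ 255 - 16.306 = 238.694 → 239
= RGB(175, 216, 239)


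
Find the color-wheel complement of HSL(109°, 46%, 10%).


Complement = opposite side of color wheel = hue + 180°
H' = (109 + 180) mod 360 = 289°
S and L unchanged.
= HSL(289°, 46%, 10%)


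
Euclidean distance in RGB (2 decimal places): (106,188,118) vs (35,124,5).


d = √[(R₁-R₂)² + (G₁-G₂)² + (B₁-B₂)²]
d = √[(106-35)² + (188-124)² + (118-5)²]
d = √[5041 + 4096 + 12769]
d = √21906
d ≈ 148.01


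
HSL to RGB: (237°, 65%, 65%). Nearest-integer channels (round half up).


H=237°, S=0.65, L=0.65
C = (1-|2L-1|)×S = (1-|0.30|)×0.65 = 0.455
H' = H/60 = 237/60 ≈ 3.9500; X = C×(1-|H' mod 2 - 1|) = 0.02275
m = L - C/2 = 0.65 - 0.2275 = 0.4225
Sector ⌊H'⌋ = 3 → (R',G',B') = (0.0, 0.02275, 0.455)
RGB = ((R'+m)×255, (G'+m)×255, (B'+m)×255) = (107.7375, 113.53875, 223.7625)
Round half up → RGB(108, 114, 224)


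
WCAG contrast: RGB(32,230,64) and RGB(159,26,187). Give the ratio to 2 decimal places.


Linearize each sRGB channel c=v/255: c/12.92 if c ≤ 0.04045 else ((c+0.055)/1.055)^2.4
L = 0.2126×R_lin + 0.7152×G_lin + 0.0722×B_lin
Color 1 (32,230,64):
  R=32: 32/255≈0.1255 > 0.04045 → ((0.1255+0.055)/1.055)^2.4 ≈ 0.01444
  G=230: 230/255≈0.9020 > 0.04045 → ((0.9020+0.055)/1.055)^2.4 ≈ 0.79130
  B=64: 64/255≈0.2510 > 0.04045 → ((0.2510+0.055)/1.055)^2.4 ≈ 0.05127
  L1 = 0.2126×0.01444 + 0.7152×0.79130 + 0.0722×0.05127 ≈ 0.57271
Color 2 (159,26,187):
  R=159: 159/255≈0.6235 > 0.04045 → ((0.6235+0.055)/1.055)^2.4 ≈ 0.34670
  G=26: 26/255≈0.1020 > 0.04045 → ((0.1020+0.055)/1.055)^2.4 ≈ 0.01033
  B=187: 187/255≈0.7333 > 0.04045 → ((0.7333+0.055)/1.055)^2.4 ≈ 0.49693
  L2 = 0.2126×0.34670 + 0.7152×0.01033 + 0.0722×0.49693 ≈ 0.11698
Lighter = 0.57271, Darker = 0.11698
Ratio = (L_lighter + 0.05) / (L_darker + 0.05)
Ratio = (0.57271 + 0.05) / (0.11698 + 0.05) = 0.62271 / 0.16698 ≈ 3.7293
Ratio ≈ 3.73:1


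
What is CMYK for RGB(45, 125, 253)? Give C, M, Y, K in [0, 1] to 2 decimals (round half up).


R'=45/255≈0.1765, G'=125/255≈0.4902, B'=253/255≈0.9922
K = 1 - max(R',G',B') = 1 - 253/255 = 2/255 = 0.00784… → 0.01
(1-R'-K)/(1-K) simplifies to (max-R)/max with max = 253:
C = (253-45)/253 = 208/253 = 0.82213… → 0.82
M = (253-125)/253 = 128/253 = 0.50592… → 0.51
Y = (253-253)/253 = 0/253 = 0 → 0.00
= CMYK(0.82, 0.51, 0.00, 0.01)


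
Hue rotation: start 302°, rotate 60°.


New hue = (H + rotation) mod 360
New hue = (302 + 60) mod 360
= 362 mod 360
= 2°


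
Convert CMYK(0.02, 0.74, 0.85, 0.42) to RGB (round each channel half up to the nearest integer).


R = 255 × (1-C) × (1-K) = 255 × 0.98 × 0.58 = 144.942 → 145
G = 255 × (1-M) × (1-K) = 255 × 0.26 × 0.58 = 38.454 → 38
B = 255 × (1-Y) × (1-K) = 255 × 0.15 × 0.58 = 22.185 → 22
= RGB(145, 38, 22)


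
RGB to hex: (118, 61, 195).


R = 118 → 76 (hex)
G = 61 → 3D (hex)
B = 195 → C3 (hex)
Hex = #763DC3


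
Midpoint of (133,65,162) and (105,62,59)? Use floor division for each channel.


Midpoint: each channel = ⌊(C₁+C₂)/2⌋
R: ⌊(133+105)/2⌋ = 119
G: ⌊(65+62)/2⌋ = 63
B: ⌊(162+59)/2⌋ = 110
= RGB(119, 63, 110)


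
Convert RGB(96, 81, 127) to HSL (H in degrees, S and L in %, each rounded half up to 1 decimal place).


Normalize: R'=96/255≈0.3765, G'=81/255≈0.3176, B'=127/255≈0.4980
Max=127/255, Min=81/255, Δ=Max-Min=46/255
L = (Max+Min)/2 = (127+81)/510 = 208/510 = 0.40784… → L = 40.8%
L ≤ 0.5 → S = Δ/(Max+Min) = 46/(127+81) = 46/208 = 0.22115… → S = 22.1%
(the 1/255 factors cancel in S and H, so raw channel differences can be used)
Max is B' → H = 60 × ((R-G)/Δ + 4) = 60 × ((96-81)/46 + 4)
  15/46 + 4 = 0.3260… + 4 = 4.3260…
  H = 60 × 4.3260… = 259.565…° → H = 259.6°
= HSL(259.6°, 22.1%, 40.8%)


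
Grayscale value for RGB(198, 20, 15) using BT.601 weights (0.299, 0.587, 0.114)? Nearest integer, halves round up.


Gray = 0.299×R + 0.587×G + 0.114×B
Gray = 0.299×198 + 0.587×20 + 0.114×15
Gray = 59.202 + 11.740 + 1.710
Gray = 72.652 → round half up → 73
Gray = 73


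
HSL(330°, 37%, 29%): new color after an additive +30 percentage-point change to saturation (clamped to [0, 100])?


Original S = 37%
Adjustment = +30 percentage points
New S = 37 + (30) = 67
Clamp to [0, 100] → 67
= HSL(330°, 67%, 29%)


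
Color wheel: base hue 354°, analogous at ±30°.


Base hue: 354°
Left analog: (354 - 30) mod 360 = 324°
Right analog: (354 + 30) mod 360 = 24°
Analogous hues = 324° and 24°


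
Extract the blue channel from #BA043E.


Color: #BA043E
R = BA = 186
G = 04 = 4
B = 3E = 62
Blue = 62


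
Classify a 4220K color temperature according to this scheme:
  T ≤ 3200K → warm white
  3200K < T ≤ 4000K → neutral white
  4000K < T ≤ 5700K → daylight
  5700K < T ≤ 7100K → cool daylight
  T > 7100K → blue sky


Temperature: 4220K
4000K < 4220K ≤ 5700K → daylight
Classification: daylight


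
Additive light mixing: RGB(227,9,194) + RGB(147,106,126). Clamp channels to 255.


Additive: each channel = min(255, C₁+C₂)
R: 227+147 = 374 → 255
G: 9+106 = 115 → 115
B: 194+126 = 320 → 255
= RGB(255, 115, 255)


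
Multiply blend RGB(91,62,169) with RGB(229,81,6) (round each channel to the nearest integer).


Multiply: C = A×B/255, rounded to nearest integer
R: 91×229/255 = 20839/255 ≈ 81.722 → 82
G: 62×81/255 = 5022/255 ≈ 19.694 → 20
B: 169×6/255 = 1014/255 ≈ 3.976 → 4
= RGB(82, 20, 4)


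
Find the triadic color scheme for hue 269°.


Triadic: equally spaced at 120° intervals
H1 = 269°
H2 = (269 + 120) mod 360 = 29°
H3 = (269 + 240) mod 360 = 149°
Triadic = 269°, 29°, 149°


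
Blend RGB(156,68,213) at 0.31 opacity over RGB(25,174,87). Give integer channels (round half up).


C = α×F + (1-α)×B, with 1-α = 0.69
R: 0.31×156 + 0.69×25 = 48.36 + 17.25 = 65.61 → 66
G: 0.31×68 + 0.69×174 = 21.08 + 120.06 = 141.14 → 141
B: 0.31×213 + 0.69×87 = 66.03 + 60.03 = 126.06 → 126
= RGB(66, 141, 126)


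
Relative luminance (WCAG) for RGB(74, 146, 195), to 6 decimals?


Linearize each channel (sRGB transfer function): c = v/255; c_lin = c/12.92 if c ≤ 0.04045, else ((c+0.055)/1.055)^2.4
  R: 74/255 ≈ 0.290196 > 0.04045 → ((0.290196+0.055)/1.055)^2.4 ≈ 0.068478
  G: 146/255 ≈ 0.572549 > 0.04045 → ((0.572549+0.055)/1.055)^2.4 ≈ 0.287441
  B: 195/255 ≈ 0.764706 > 0.04045 → ((0.764706+0.055)/1.055)^2.4 ≈ 0.545724
R_lin = 0.068478, G_lin = 0.287441, B_lin = 0.545724
L = 0.2126×R + 0.7152×G + 0.0722×B
L = 0.2126×0.068478 + 0.7152×0.287441 + 0.0722×0.545724
L ≈ 0.259537


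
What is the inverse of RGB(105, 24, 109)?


Invert: (255-R, 255-G, 255-B)
R: 255-105 = 150
G: 255-24 = 231
B: 255-109 = 146
= RGB(150, 231, 146)


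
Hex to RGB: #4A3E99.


4A → 74 (R)
3E → 62 (G)
99 → 153 (B)
= RGB(74, 62, 153)


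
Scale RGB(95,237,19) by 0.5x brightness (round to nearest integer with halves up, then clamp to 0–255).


Multiply each channel by 0.5, round half up, clamp to [0, 255]
R: 95×0.5 = 47.5 → round → 48
G: 237×0.5 = 118.5 → round → 119
B: 19×0.5 = 9.5 → round → 10
= RGB(48, 119, 10)


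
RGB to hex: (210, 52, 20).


R = 210 → D2 (hex)
G = 52 → 34 (hex)
B = 20 → 14 (hex)
Hex = #D23414


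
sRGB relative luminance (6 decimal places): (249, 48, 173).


Linearize each channel (sRGB transfer function): c = v/255; c_lin = c/12.92 if c ≤ 0.04045, else ((c+0.055)/1.055)^2.4
  R: 249/255 ≈ 0.976471 > 0.04045 → ((0.976471+0.055)/1.055)^2.4 ≈ 0.947307
  G: 48/255 ≈ 0.188235 > 0.04045 → ((0.188235+0.055)/1.055)^2.4 ≈ 0.029557
  B: 173/255 ≈ 0.678431 > 0.04045 → ((0.678431+0.055)/1.055)^2.4 ≈ 0.417885
R_lin = 0.947307, G_lin = 0.029557, B_lin = 0.417885
L = 0.2126×R + 0.7152×G + 0.0722×B
L = 0.2126×0.947307 + 0.7152×0.029557 + 0.0722×0.417885
L ≈ 0.252708


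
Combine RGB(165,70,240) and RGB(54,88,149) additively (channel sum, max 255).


Additive: each channel = min(255, C₁+C₂)
R: 165+54 = 219 → 219
G: 70+88 = 158 → 158
B: 240+149 = 389 → 255
= RGB(219, 158, 255)


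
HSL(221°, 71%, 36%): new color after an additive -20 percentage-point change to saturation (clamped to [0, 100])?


Original S = 71%
Adjustment = -20 percentage points
New S = 71 + (-20) = 51
Clamp to [0, 100] → 51
= HSL(221°, 51%, 36%)


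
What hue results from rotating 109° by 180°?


New hue = (H + rotation) mod 360
New hue = (109 + 180) mod 360
= 289 mod 360
= 289°


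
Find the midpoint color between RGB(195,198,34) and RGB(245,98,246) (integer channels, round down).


Midpoint: each channel = ⌊(C₁+C₂)/2⌋
R: ⌊(195+245)/2⌋ = 220
G: ⌊(198+98)/2⌋ = 148
B: ⌊(34+246)/2⌋ = 140
= RGB(220, 148, 140)


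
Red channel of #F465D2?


Color: #F465D2
R = F4 = 244
G = 65 = 101
B = D2 = 210
Red = 244


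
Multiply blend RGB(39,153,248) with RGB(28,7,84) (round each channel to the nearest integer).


Multiply: C = A×B/255, rounded to nearest integer
R: 39×28/255 = 1092/255 ≈ 4.282 → 4
G: 153×7/255 = 1071/255 ≈ 4.200 → 4
B: 248×84/255 = 20832/255 ≈ 81.694 → 82
= RGB(4, 4, 82)


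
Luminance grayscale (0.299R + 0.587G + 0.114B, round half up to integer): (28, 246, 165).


Gray = 0.299×R + 0.587×G + 0.114×B
Gray = 0.299×28 + 0.587×246 + 0.114×165
Gray = 8.372 + 144.402 + 18.810
Gray = 171.584 → round half up → 172
Gray = 172


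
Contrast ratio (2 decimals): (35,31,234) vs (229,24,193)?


Linearize each sRGB channel c=v/255: c/12.92 if c ≤ 0.04045 else ((c+0.055)/1.055)^2.4
L = 0.2126×R_lin + 0.7152×G_lin + 0.0722×B_lin
Color 1 (35,31,234):
  R=35: 35/255≈0.1373 > 0.04045 → ((0.1373+0.055)/1.055)^2.4 ≈ 0.01681
  G=31: 31/255≈0.1216 > 0.04045 → ((0.1216+0.055)/1.055)^2.4 ≈ 0.01370
  B=234: 234/255≈0.9176 > 0.04045 → ((0.9176+0.055)/1.055)^2.4 ≈ 0.82279
  L1 = 0.2126×0.01681 + 0.7152×0.01370 + 0.0722×0.82279 ≈ 0.07278
Color 2 (229,24,193):
  R=229: 229/255≈0.8980 > 0.04045 → ((0.8980+0.055)/1.055)^2.4 ≈ 0.78354
  G=24: 24/255≈0.0941 > 0.04045 → ((0.0941+0.055)/1.055)^2.4 ≈ 0.00913
  B=193: 193/255≈0.7569 > 0.04045 → ((0.7569+0.055)/1.055)^2.4 ≈ 0.53328
  L2 = 0.2126×0.78354 + 0.7152×0.00913 + 0.0722×0.53328 ≈ 0.21162
Lighter = 0.21162, Darker = 0.07278
Ratio = (L_lighter + 0.05) / (L_darker + 0.05)
Ratio = (0.21162 + 0.05) / (0.07278 + 0.05) = 0.26162 / 0.12278 ≈ 2.1308
Ratio ≈ 2.13:1


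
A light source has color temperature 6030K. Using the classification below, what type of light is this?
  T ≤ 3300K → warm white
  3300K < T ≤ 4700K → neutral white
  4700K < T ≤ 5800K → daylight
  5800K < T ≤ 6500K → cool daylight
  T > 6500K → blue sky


Temperature: 6030K
5800K < 6030K ≤ 6500K → cool daylight
Classification: cool daylight


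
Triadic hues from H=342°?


Triadic: equally spaced at 120° intervals
H1 = 342°
H2 = (342 + 120) mod 360 = 102°
H3 = (342 + 240) mod 360 = 222°
Triadic = 342°, 102°, 222°


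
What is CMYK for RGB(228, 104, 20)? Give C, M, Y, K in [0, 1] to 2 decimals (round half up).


R'=228/255≈0.8941, G'=104/255≈0.4078, B'=20/255≈0.0784
K = 1 - max(R',G',B') = 1 - 228/255 = 27/255 = 0.10588… → 0.11
(1-R'-K)/(1-K) simplifies to (max-R)/max with max = 228:
C = (228-228)/228 = 0/228 = 0 → 0.00
M = (228-104)/228 = 124/228 = 0.54385… → 0.54
Y = (228-20)/228 = 208/228 = 0.91228… → 0.91
= CMYK(0.00, 0.54, 0.91, 0.11)


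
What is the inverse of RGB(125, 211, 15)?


Invert: (255-R, 255-G, 255-B)
R: 255-125 = 130
G: 255-211 = 44
B: 255-15 = 240
= RGB(130, 44, 240)


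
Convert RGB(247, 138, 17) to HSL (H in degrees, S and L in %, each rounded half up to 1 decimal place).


Normalize: R'=247/255≈0.9686, G'=138/255≈0.5412, B'=17/255≈0.0667
Max=247/255, Min=17/255, Δ=Max-Min=230/255
L = (Max+Min)/2 = (247+17)/510 = 264/510 = 0.51764… → L = 51.8%
L > 0.5 → S = Δ/(2-Max-Min) = 230/(510-247-17) = 230/246 = 0.93495… → S = 93.5%
(the 1/255 factors cancel in S and H, so raw channel differences can be used)
Max is R' → H = 60 × (((G-B)/Δ) mod 6) = 60 × (((138-17)/230) mod 6)
  121/230 = 0.5260…
  H = 60 × 0.5260… = 31.565…° → H = 31.6°
= HSL(31.6°, 93.5%, 51.8%)


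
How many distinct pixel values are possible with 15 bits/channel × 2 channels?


Total bits = 15 bits/channel × 2 channels = 30 bits
Distinct pixel values = 2^30
= 1,073,741,824 pixel values


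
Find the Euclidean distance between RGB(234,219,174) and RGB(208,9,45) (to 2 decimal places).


d = √[(R₁-R₂)² + (G₁-G₂)² + (B₁-B₂)²]
d = √[(234-208)² + (219-9)² + (174-45)²]
d = √[676 + 44100 + 16641]
d = √61417
d ≈ 247.82


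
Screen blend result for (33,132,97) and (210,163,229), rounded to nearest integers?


Screen: C = 255 - (255-A)×(255-B)/255, rounded to nearest integer
R: 255 - (255-33)×(255-210)/255 = 255 - 9990/255 ≈ 255 - 39.176 = 215.824 → 216
G: 255 - (255-132)×(255-163)/255 = 255 - 11316/255 ≈ 255 - 44.376 = 210.624 → 211
B: 255 - (255-97)×(255-229)/255 = 255 - 4108/255 ≈ 255 - 16.110 = 238.890 → 239
= RGB(216, 211, 239)


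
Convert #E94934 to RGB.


E9 → 233 (R)
49 → 73 (G)
34 → 52 (B)
= RGB(233, 73, 52)


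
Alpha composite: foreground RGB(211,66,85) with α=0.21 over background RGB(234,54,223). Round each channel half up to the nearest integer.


C = α×F + (1-α)×B, with 1-α = 0.79
R: 0.21×211 + 0.79×234 = 44.31 + 184.86 = 229.17 → 229
G: 0.21×66 + 0.79×54 = 13.86 + 42.66 = 56.52 → 57
B: 0.21×85 + 0.79×223 = 17.85 + 176.17 = 194.02 → 194
= RGB(229, 57, 194)


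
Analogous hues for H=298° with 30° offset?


Base hue: 298°
Left analog: (298 - 30) mod 360 = 268°
Right analog: (298 + 30) mod 360 = 328°
Analogous hues = 268° and 328°


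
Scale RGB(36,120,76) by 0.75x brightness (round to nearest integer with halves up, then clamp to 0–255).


Multiply each channel by 0.75, round half up, clamp to [0, 255]
R: 36×0.75 = 27
G: 120×0.75 = 90
B: 76×0.75 = 57
= RGB(27, 90, 57)


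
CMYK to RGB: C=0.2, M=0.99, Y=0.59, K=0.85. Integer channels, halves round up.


R = 255 × (1-C) × (1-K) = 255 × 0.80 × 0.15 = 30.6 → 31
G = 255 × (1-M) × (1-K) = 255 × 0.01 × 0.15 = 0.3825 → 0
B = 255 × (1-Y) × (1-K) = 255 × 0.41 × 0.15 = 15.6825 → 16
= RGB(31, 0, 16)


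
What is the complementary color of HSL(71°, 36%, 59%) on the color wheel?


Complement = opposite side of color wheel = hue + 180°
H' = (71 + 180) mod 360 = 251°
S and L unchanged.
= HSL(251°, 36%, 59%)


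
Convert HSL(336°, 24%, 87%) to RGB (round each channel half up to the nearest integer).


H=336°, S=0.24, L=0.87
C = (1-|2L-1|)×S = (1-|0.74|)×0.24 = 0.0624
H' = H/60 = 336/60 ≈ 5.6000; X = C×(1-|H' mod 2 - 1|) = 0.02496
m = L - C/2 = 0.87 - 0.0312 = 0.8388
Sector ⌊H'⌋ = 5 → (R',G',B') = (0.0624, 0.0, 0.02496)
RGB = ((R'+m)×255, (G'+m)×255, (B'+m)×255) = (229.806, 213.894, 220.2588)
Round half up → RGB(230, 214, 220)


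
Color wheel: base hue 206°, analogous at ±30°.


Base hue: 206°
Left analog: (206 - 30) mod 360 = 176°
Right analog: (206 + 30) mod 360 = 236°
Analogous hues = 176° and 236°


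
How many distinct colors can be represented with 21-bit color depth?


Colors = 2^bits = 2^21
= 2,097,152 colors


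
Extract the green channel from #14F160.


Color: #14F160
R = 14 = 20
G = F1 = 241
B = 60 = 96
Green = 241


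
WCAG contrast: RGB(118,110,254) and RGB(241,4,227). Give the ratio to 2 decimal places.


Linearize each sRGB channel c=v/255: c/12.92 if c ≤ 0.04045 else ((c+0.055)/1.055)^2.4
L = 0.2126×R_lin + 0.7152×G_lin + 0.0722×B_lin
Color 1 (118,110,254):
  R=118: 118/255≈0.4627 > 0.04045 → ((0.4627+0.055)/1.055)^2.4 ≈ 0.18116
  G=110: 110/255≈0.4314 > 0.04045 → ((0.4314+0.055)/1.055)^2.4 ≈ 0.15593
  B=254: 254/255≈0.9961 > 0.04045 → ((0.9961+0.055)/1.055)^2.4 ≈ 0.99110
  L1 = 0.2126×0.18116 + 0.7152×0.15593 + 0.0722×0.99110 ≈ 0.22159
Color 2 (241,4,227):
  R=241: 241/255≈0.9451 > 0.04045 → ((0.9451+0.055)/1.055)^2.4 ≈ 0.87962
  G=4: 4/255≈0.0157 ≤ 0.04045 → 0.0157/12.92 ≈ 0.00121
  B=227: 227/255≈0.8902 > 0.04045 → ((0.8902+0.055)/1.055)^2.4 ≈ 0.76815
  L2 = 0.2126×0.87962 + 0.7152×0.00121 + 0.0722×0.76815 ≈ 0.24334
Lighter = 0.24334, Darker = 0.22159
Ratio = (L_lighter + 0.05) / (L_darker + 0.05)
Ratio = (0.24334 + 0.05) / (0.22159 + 0.05) = 0.29334 / 0.27159 ≈ 1.0801
Ratio ≈ 1.08:1


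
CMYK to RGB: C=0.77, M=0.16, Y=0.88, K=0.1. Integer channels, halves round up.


R = 255 × (1-C) × (1-K) = 255 × 0.23 × 0.90 = 52.785 → 53
G = 255 × (1-M) × (1-K) = 255 × 0.84 × 0.90 = 192.78 → 193
B = 255 × (1-Y) × (1-K) = 255 × 0.12 × 0.90 = 27.54 → 28
= RGB(53, 193, 28)


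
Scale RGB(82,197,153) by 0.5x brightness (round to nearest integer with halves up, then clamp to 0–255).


Multiply each channel by 0.5, round half up, clamp to [0, 255]
R: 82×0.5 = 41
G: 197×0.5 = 98.5 → round → 99
B: 153×0.5 = 76.5 → round → 77
= RGB(41, 99, 77)


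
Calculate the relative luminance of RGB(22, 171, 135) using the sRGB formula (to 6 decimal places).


Linearize each channel (sRGB transfer function): c = v/255; c_lin = c/12.92 if c ≤ 0.04045, else ((c+0.055)/1.055)^2.4
  R: 22/255 ≈ 0.086275 > 0.04045 → ((0.086275+0.055)/1.055)^2.4 ≈ 0.008023
  G: 171/255 ≈ 0.670588 > 0.04045 → ((0.670588+0.055)/1.055)^2.4 ≈ 0.407240
  B: 135/255 ≈ 0.529412 > 0.04045 → ((0.529412+0.055)/1.055)^2.4 ≈ 0.242281
R_lin = 0.008023, G_lin = 0.407240, B_lin = 0.242281
L = 0.2126×R + 0.7152×G + 0.0722×B
L = 0.2126×0.008023 + 0.7152×0.407240 + 0.0722×0.242281
L ≈ 0.310457


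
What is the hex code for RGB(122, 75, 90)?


R = 122 → 7A (hex)
G = 75 → 4B (hex)
B = 90 → 5A (hex)
Hex = #7A4B5A


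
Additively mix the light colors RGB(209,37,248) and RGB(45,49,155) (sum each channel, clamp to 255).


Additive: each channel = min(255, C₁+C₂)
R: 209+45 = 254 → 254
G: 37+49 = 86 → 86
B: 248+155 = 403 → 255
= RGB(254, 86, 255)


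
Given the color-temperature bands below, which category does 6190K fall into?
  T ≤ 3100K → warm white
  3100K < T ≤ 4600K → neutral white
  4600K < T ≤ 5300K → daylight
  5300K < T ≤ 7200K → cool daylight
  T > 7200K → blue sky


Temperature: 6190K
5300K < 6190K ≤ 7200K → cool daylight
Classification: cool daylight


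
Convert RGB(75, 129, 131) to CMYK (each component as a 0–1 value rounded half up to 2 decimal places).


R'=75/255≈0.2941, G'=129/255≈0.5059, B'=131/255≈0.5137
K = 1 - max(R',G',B') = 1 - 131/255 = 124/255 = 0.48627… → 0.49
(1-R'-K)/(1-K) simplifies to (max-R)/max with max = 131:
C = (131-75)/131 = 56/131 = 0.42748… → 0.43
M = (131-129)/131 = 2/131 = 0.01526… → 0.02
Y = (131-131)/131 = 0/131 = 0 → 0.00
= CMYK(0.43, 0.02, 0.00, 0.49)


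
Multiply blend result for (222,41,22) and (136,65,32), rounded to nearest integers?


Multiply: C = A×B/255, rounded to nearest integer
R: 222×136/255 = 30192/255 ≈ 118.400 → 118
G: 41×65/255 = 2665/255 ≈ 10.451 → 10
B: 22×32/255 = 704/255 ≈ 2.761 → 3
= RGB(118, 10, 3)


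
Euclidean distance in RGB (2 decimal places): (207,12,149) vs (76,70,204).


d = √[(R₁-R₂)² + (G₁-G₂)² + (B₁-B₂)²]
d = √[(207-76)² + (12-70)² + (149-204)²]
d = √[17161 + 3364 + 3025]
d = √23550
d ≈ 153.46


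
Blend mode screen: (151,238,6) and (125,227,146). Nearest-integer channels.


Screen: C = 255 - (255-A)×(255-B)/255, rounded to nearest integer
R: 255 - (255-151)×(255-125)/255 = 255 - 13520/255 ≈ 255 - 53.020 = 201.980 → 202
G: 255 - (255-238)×(255-227)/255 = 255 - 476/255 ≈ 255 - 1.867 = 253.133 → 253
B: 255 - (255-6)×(255-146)/255 = 255 - 27141/255 ≈ 255 - 106.435 = 148.565 → 149
= RGB(202, 253, 149)


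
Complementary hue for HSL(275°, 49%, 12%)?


Complement = opposite side of color wheel = hue + 180°
H' = (275 + 180) mod 360 = 95°
S and L unchanged.
= HSL(95°, 49%, 12%)


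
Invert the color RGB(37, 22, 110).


Invert: (255-R, 255-G, 255-B)
R: 255-37 = 218
G: 255-22 = 233
B: 255-110 = 145
= RGB(218, 233, 145)


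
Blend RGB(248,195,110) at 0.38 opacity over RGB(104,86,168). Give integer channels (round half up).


C = α×F + (1-α)×B, with 1-α = 0.62
R: 0.38×248 + 0.62×104 = 94.24 + 64.48 = 158.72 → 159
G: 0.38×195 + 0.62×86 = 74.10 + 53.32 = 127.42 → 127
B: 0.38×110 + 0.62×168 = 41.80 + 104.16 = 145.96 → 146
= RGB(159, 127, 146)


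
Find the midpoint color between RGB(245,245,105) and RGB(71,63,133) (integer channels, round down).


Midpoint: each channel = ⌊(C₁+C₂)/2⌋
R: ⌊(245+71)/2⌋ = 158
G: ⌊(245+63)/2⌋ = 154
B: ⌊(105+133)/2⌋ = 119
= RGB(158, 154, 119)


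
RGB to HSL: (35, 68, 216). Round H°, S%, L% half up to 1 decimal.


Normalize: R'=35/255≈0.1373, G'=68/255≈0.2667, B'=216/255≈0.8471
Max=216/255, Min=35/255, Δ=Max-Min=181/255
L = (Max+Min)/2 = (216+35)/510 = 251/510 = 0.49215… → L = 49.2%
L ≤ 0.5 → S = Δ/(Max+Min) = 181/(216+35) = 181/251 = 0.72111… → S = 72.1%
(the 1/255 factors cancel in S and H, so raw channel differences can be used)
Max is B' → H = 60 × ((R-G)/Δ + 4) = 60 × ((35-68)/181 + 4)
  -33/181 + 4 = -0.1823… + 4 = 3.8176…
  H = 60 × 3.8176… = 229.060…° → H = 229.1°
= HSL(229.1°, 72.1%, 49.2%)


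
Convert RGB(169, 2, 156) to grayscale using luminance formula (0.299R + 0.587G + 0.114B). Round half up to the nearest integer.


Gray = 0.299×R + 0.587×G + 0.114×B
Gray = 0.299×169 + 0.587×2 + 0.114×156
Gray = 50.531 + 1.174 + 17.784
Gray = 69.489 → round half up → 69
Gray = 69


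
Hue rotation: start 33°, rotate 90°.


New hue = (H + rotation) mod 360
New hue = (33 + 90) mod 360
= 123 mod 360
= 123°


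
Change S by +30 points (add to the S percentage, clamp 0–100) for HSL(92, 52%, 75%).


Original S = 52%
Adjustment = +30 percentage points
New S = 52 + (30) = 82
Clamp to [0, 100] → 82
= HSL(92°, 82%, 75%)


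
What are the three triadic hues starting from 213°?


Triadic: equally spaced at 120° intervals
H1 = 213°
H2 = (213 + 120) mod 360 = 333°
H3 = (213 + 240) mod 360 = 93°
Triadic = 213°, 333°, 93°


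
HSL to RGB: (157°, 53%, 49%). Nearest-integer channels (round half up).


H=157°, S=0.53, L=0.49
C = (1-|2L-1|)×S = (1-|-0.02|)×0.53 = 0.5194
H' = H/60 = 157/60 ≈ 2.6167; X = C×(1-|H' mod 2 - 1|) ≈ 0.3203
m = L - C/2 = 0.49 - 0.2597 = 0.2303
Sector ⌊H'⌋ = 2 → (R',G',B') = (0.0, 0.5194, ≈0.3203)
RGB = ((R'+m)×255, (G'+m)×255, (B'+m)×255) = (58.7265, 191.1735, 140.40215)
Round half up → RGB(59, 191, 140)


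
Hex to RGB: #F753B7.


F7 → 247 (R)
53 → 83 (G)
B7 → 183 (B)
= RGB(247, 83, 183)


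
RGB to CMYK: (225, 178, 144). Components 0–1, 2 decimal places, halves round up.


R'=225/255≈0.8824, G'=178/255≈0.6980, B'=144/255≈0.5647
K = 1 - max(R',G',B') = 1 - 225/255 = 30/255 = 0.11764… → 0.12
(1-R'-K)/(1-K) simplifies to (max-R)/max with max = 225:
C = (225-225)/225 = 0/225 = 0 → 0.00
M = (225-178)/225 = 47/225 = 0.20888… → 0.21
Y = (225-144)/225 = 81/225 = 0.36 → 0.36
= CMYK(0.00, 0.21, 0.36, 0.12)


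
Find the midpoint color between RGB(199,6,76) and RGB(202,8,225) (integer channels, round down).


Midpoint: each channel = ⌊(C₁+C₂)/2⌋
R: ⌊(199+202)/2⌋ = 200
G: ⌊(6+8)/2⌋ = 7
B: ⌊(76+225)/2⌋ = 150
= RGB(200, 7, 150)


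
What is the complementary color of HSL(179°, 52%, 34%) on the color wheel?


Complement = opposite side of color wheel = hue + 180°
H' = (179 + 180) mod 360 = 359°
S and L unchanged.
= HSL(359°, 52%, 34%)


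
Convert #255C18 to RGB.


25 → 37 (R)
5C → 92 (G)
18 → 24 (B)
= RGB(37, 92, 24)


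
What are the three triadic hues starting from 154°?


Triadic: equally spaced at 120° intervals
H1 = 154°
H2 = (154 + 120) mod 360 = 274°
H3 = (154 + 240) mod 360 = 34°
Triadic = 154°, 274°, 34°


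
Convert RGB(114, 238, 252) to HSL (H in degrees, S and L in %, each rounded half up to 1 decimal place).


Normalize: R'=114/255≈0.4471, G'=238/255≈0.9333, B'=252/255≈0.9882
Max=252/255, Min=114/255, Δ=Max-Min=138/255
L = (Max+Min)/2 = (252+114)/510 = 366/510 = 0.71764… → L = 71.8%
L > 0.5 → S = Δ/(2-Max-Min) = 138/(510-252-114) = 138/144 = 0.95833… → S = 95.8%
(the 1/255 factors cancel in S and H, so raw channel differences can be used)
Max is B' → H = 60 × ((R-G)/Δ + 4) = 60 × ((114-238)/138 + 4)
  -124/138 + 4 = -0.8985… + 4 = 3.1014…
  H = 60 × 3.1014… = 186.086…° → H = 186.1°
= HSL(186.1°, 95.8%, 71.8%)


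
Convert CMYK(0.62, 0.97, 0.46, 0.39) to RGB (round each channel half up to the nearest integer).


R = 255 × (1-C) × (1-K) = 255 × 0.38 × 0.61 = 59.109 → 59
G = 255 × (1-M) × (1-K) = 255 × 0.03 × 0.61 = 4.6665 → 5
B = 255 × (1-Y) × (1-K) = 255 × 0.54 × 0.61 = 83.997 → 84
= RGB(59, 5, 84)


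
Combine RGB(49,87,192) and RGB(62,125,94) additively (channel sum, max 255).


Additive: each channel = min(255, C₁+C₂)
R: 49+62 = 111 → 111
G: 87+125 = 212 → 212
B: 192+94 = 286 → 255
= RGB(111, 212, 255)


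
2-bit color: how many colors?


Colors = 2^bits = 2^2
= 4 colors


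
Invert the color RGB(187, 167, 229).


Invert: (255-R, 255-G, 255-B)
R: 255-187 = 68
G: 255-167 = 88
B: 255-229 = 26
= RGB(68, 88, 26)


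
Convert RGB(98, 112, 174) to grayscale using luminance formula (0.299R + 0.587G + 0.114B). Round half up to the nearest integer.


Gray = 0.299×R + 0.587×G + 0.114×B
Gray = 0.299×98 + 0.587×112 + 0.114×174
Gray = 29.302 + 65.744 + 19.836
Gray = 114.882 → round half up → 115
Gray = 115


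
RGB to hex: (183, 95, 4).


R = 183 → B7 (hex)
G = 95 → 5F (hex)
B = 4 → 04 (hex)
Hex = #B75F04


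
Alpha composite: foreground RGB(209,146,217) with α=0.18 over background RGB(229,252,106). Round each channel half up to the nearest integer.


C = α×F + (1-α)×B, with 1-α = 0.82
R: 0.18×209 + 0.82×229 = 37.62 + 187.78 = 225.40 → 225
G: 0.18×146 + 0.82×252 = 26.28 + 206.64 = 232.92 → 233
B: 0.18×217 + 0.82×106 = 39.06 + 86.92 = 125.98 → 126
= RGB(225, 233, 126)


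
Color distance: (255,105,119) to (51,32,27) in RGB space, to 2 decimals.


d = √[(R₁-R₂)² + (G₁-G₂)² + (B₁-B₂)²]
d = √[(255-51)² + (105-32)² + (119-27)²]
d = √[41616 + 5329 + 8464]
d = √55409
d ≈ 235.39


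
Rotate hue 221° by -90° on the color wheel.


New hue = (H + rotation) mod 360
New hue = (221 -90) mod 360
= 131 mod 360
= 131°


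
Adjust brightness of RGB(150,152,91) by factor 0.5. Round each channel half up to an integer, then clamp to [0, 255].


Multiply each channel by 0.5, round half up, clamp to [0, 255]
R: 150×0.5 = 75
G: 152×0.5 = 76
B: 91×0.5 = 45.5 → round → 46
= RGB(75, 76, 46)


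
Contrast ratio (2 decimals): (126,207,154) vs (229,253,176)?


Linearize each sRGB channel c=v/255: c/12.92 if c ≤ 0.04045 else ((c+0.055)/1.055)^2.4
L = 0.2126×R_lin + 0.7152×G_lin + 0.0722×B_lin
Color 1 (126,207,154):
  R=126: 126/255≈0.4941 > 0.04045 → ((0.4941+0.055)/1.055)^2.4 ≈ 0.20864
  G=207: 207/255≈0.8118 > 0.04045 → ((0.8118+0.055)/1.055)^2.4 ≈ 0.62396
  B=154: 154/255≈0.6039 > 0.04045 → ((0.6039+0.055)/1.055)^2.4 ≈ 0.32314
  L1 = 0.2126×0.20864 + 0.7152×0.62396 + 0.0722×0.32314 ≈ 0.51394
Color 2 (229,253,176):
  R=229: 229/255≈0.8980 > 0.04045 → ((0.8980+0.055)/1.055)^2.4 ≈ 0.78354
  G=253: 253/255≈0.9922 > 0.04045 → ((0.9922+0.055)/1.055)^2.4 ≈ 0.98225
  B=176: 176/255≈0.6902 > 0.04045 → ((0.6902+0.055)/1.055)^2.4 ≈ 0.43415
  L2 = 0.2126×0.78354 + 0.7152×0.98225 + 0.0722×0.43415 ≈ 0.90043
Lighter = 0.90043, Darker = 0.51394
Ratio = (L_lighter + 0.05) / (L_darker + 0.05)
Ratio = (0.90043 + 0.05) / (0.51394 + 0.05) = 0.95043 / 0.56394 ≈ 1.6853
Ratio ≈ 1.69:1


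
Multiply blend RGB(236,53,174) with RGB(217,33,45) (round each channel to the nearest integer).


Multiply: C = A×B/255, rounded to nearest integer
R: 236×217/255 = 51212/255 ≈ 200.831 → 201
G: 53×33/255 = 1749/255 ≈ 6.859 → 7
B: 174×45/255 = 7830/255 ≈ 30.706 → 31
= RGB(201, 7, 31)


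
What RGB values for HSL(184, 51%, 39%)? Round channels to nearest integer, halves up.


H=184°, S=0.51, L=0.39
C = (1-|2L-1|)×S = (1-|-0.22|)×0.51 = 0.3978
H' = H/60 = 184/60 ≈ 3.0667; X = C×(1-|H' mod 2 - 1|) = 0.37128
m = L - C/2 = 0.39 - 0.1989 = 0.1911
Sector ⌊H'⌋ = 3 → (R',G',B') = (0.0, 0.37128, 0.3978)
RGB = ((R'+m)×255, (G'+m)×255, (B'+m)×255) = (48.7305, 143.4069, 150.1695)
Round half up → RGB(49, 143, 150)


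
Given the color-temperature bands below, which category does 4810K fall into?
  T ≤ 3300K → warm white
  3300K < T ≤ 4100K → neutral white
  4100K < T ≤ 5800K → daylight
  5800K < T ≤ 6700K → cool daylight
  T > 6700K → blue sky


Temperature: 4810K
4100K < 4810K ≤ 5800K → daylight
Classification: daylight


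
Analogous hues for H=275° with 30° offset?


Base hue: 275°
Left analog: (275 - 30) mod 360 = 245°
Right analog: (275 + 30) mod 360 = 305°
Analogous hues = 245° and 305°


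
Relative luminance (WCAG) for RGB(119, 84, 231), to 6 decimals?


Linearize each channel (sRGB transfer function): c = v/255; c_lin = c/12.92 if c ≤ 0.04045, else ((c+0.055)/1.055)^2.4
  R: 119/255 ≈ 0.466667 > 0.04045 → ((0.466667+0.055)/1.055)^2.4 ≈ 0.184475
  G: 84/255 ≈ 0.329412 > 0.04045 → ((0.329412+0.055)/1.055)^2.4 ≈ 0.088656
  B: 231/255 ≈ 0.905882 > 0.04045 → ((0.905882+0.055)/1.055)^2.4 ≈ 0.799103
R_lin = 0.184475, G_lin = 0.088656, B_lin = 0.799103
L = 0.2126×R + 0.7152×G + 0.0722×B
L = 0.2126×0.184475 + 0.7152×0.088656 + 0.0722×0.799103
L ≈ 0.160321


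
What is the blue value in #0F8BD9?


Color: #0F8BD9
R = 0F = 15
G = 8B = 139
B = D9 = 217
Blue = 217


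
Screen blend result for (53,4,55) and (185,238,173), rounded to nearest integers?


Screen: C = 255 - (255-A)×(255-B)/255, rounded to nearest integer
R: 255 - (255-53)×(255-185)/255 = 255 - 14140/255 ≈ 255 - 55.451 = 199.549 → 200
G: 255 - (255-4)×(255-238)/255 = 255 - 4267/255 ≈ 255 - 16.733 = 238.267 → 238
B: 255 - (255-55)×(255-173)/255 = 255 - 16400/255 ≈ 255 - 64.314 = 190.686 → 191
= RGB(200, 238, 191)


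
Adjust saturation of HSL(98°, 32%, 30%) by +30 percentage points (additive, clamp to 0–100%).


Original S = 32%
Adjustment = +30 percentage points
New S = 32 + (30) = 62
Clamp to [0, 100] → 62
= HSL(98°, 62%, 30%)


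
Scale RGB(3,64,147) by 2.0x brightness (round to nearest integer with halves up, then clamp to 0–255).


Multiply each channel by 2.0, round half up, clamp to [0, 255]
R: 3×2.0 = 6
G: 64×2.0 = 128
B: 147×2.0 = 294 → clamp → 255
= RGB(6, 128, 255)


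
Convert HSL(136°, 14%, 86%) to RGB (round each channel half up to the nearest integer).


H=136°, S=0.14, L=0.86
C = (1-|2L-1|)×S = (1-|0.72|)×0.14 = 0.0392
H' = H/60 = 136/60 ≈ 2.2667; X = C×(1-|H' mod 2 - 1|) ≈ 0.0105
m = L - C/2 = 0.86 - 0.0196 = 0.8404
Sector ⌊H'⌋ = 2 → (R',G',B') = (0.0, 0.0392, ≈0.0105)
RGB = ((R'+m)×255, (G'+m)×255, (B'+m)×255) = (214.302, 224.298, 216.9676)
Round half up → RGB(214, 224, 217)


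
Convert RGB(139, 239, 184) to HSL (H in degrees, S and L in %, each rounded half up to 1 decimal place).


Normalize: R'=139/255≈0.5451, G'=239/255≈0.9373, B'=184/255≈0.7216
Max=239/255, Min=139/255, Δ=Max-Min=100/255
L = (Max+Min)/2 = (239+139)/510 = 378/510 = 0.74117… → L = 74.1%
L > 0.5 → S = Δ/(2-Max-Min) = 100/(510-239-139) = 100/132 = 0.75757… → S = 75.8%
(the 1/255 factors cancel in S and H, so raw channel differences can be used)
Max is G' → H = 60 × ((B-R)/Δ + 2) = 60 × ((184-139)/100 + 2)
  45/100 + 2 = 0.45 + 2 = 2.45
  H = 60 × 2.45 = 147° → H = 147.0°
= HSL(147.0°, 75.8%, 74.1%)


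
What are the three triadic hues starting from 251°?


Triadic: equally spaced at 120° intervals
H1 = 251°
H2 = (251 + 120) mod 360 = 11°
H3 = (251 + 240) mod 360 = 131°
Triadic = 251°, 11°, 131°


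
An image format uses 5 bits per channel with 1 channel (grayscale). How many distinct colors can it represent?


Total bits = 5 bits/channel × 1 channels = 5 bits
Distinct colors = 2^5
= 32 colors


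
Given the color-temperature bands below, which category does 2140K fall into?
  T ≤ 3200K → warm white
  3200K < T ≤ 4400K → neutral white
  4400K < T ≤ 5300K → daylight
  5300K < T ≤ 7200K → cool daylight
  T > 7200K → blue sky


Temperature: 2140K
2140K ≤ 3200K → warm white
Classification: warm white


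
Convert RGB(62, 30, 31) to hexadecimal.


R = 62 → 3E (hex)
G = 30 → 1E (hex)
B = 31 → 1F (hex)
Hex = #3E1E1F


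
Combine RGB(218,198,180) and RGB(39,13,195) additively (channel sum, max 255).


Additive: each channel = min(255, C₁+C₂)
R: 218+39 = 257 → 255
G: 198+13 = 211 → 211
B: 180+195 = 375 → 255
= RGB(255, 211, 255)


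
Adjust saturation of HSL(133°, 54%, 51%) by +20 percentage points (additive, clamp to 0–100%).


Original S = 54%
Adjustment = +20 percentage points
New S = 54 + (20) = 74
Clamp to [0, 100] → 74
= HSL(133°, 74%, 51%)


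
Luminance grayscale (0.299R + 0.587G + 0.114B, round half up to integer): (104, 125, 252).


Gray = 0.299×R + 0.587×G + 0.114×B
Gray = 0.299×104 + 0.587×125 + 0.114×252
Gray = 31.096 + 73.375 + 28.728
Gray = 133.199 → round half up → 133
Gray = 133


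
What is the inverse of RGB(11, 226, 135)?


Invert: (255-R, 255-G, 255-B)
R: 255-11 = 244
G: 255-226 = 29
B: 255-135 = 120
= RGB(244, 29, 120)


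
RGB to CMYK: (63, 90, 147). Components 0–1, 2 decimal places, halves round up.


R'=63/255≈0.2471, G'=90/255≈0.3529, B'=147/255≈0.5765
K = 1 - max(R',G',B') = 1 - 147/255 = 108/255 = 0.42352… → 0.42
(1-R'-K)/(1-K) simplifies to (max-R)/max with max = 147:
C = (147-63)/147 = 84/147 = 0.57142… → 0.57
M = (147-90)/147 = 57/147 = 0.38775… → 0.39
Y = (147-147)/147 = 0/147 = 0 → 0.00
= CMYK(0.57, 0.39, 0.00, 0.42)


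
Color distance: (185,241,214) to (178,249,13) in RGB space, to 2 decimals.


d = √[(R₁-R₂)² + (G₁-G₂)² + (B₁-B₂)²]
d = √[(185-178)² + (241-249)² + (214-13)²]
d = √[49 + 64 + 40401]
d = √40514
d ≈ 201.28


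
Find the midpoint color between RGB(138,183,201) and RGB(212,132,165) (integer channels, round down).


Midpoint: each channel = ⌊(C₁+C₂)/2⌋
R: ⌊(138+212)/2⌋ = 175
G: ⌊(183+132)/2⌋ = 157
B: ⌊(201+165)/2⌋ = 183
= RGB(175, 157, 183)


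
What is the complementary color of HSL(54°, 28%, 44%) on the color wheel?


Complement = opposite side of color wheel = hue + 180°
H' = (54 + 180) mod 360 = 234°
S and L unchanged.
= HSL(234°, 28%, 44%)


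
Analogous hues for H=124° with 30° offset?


Base hue: 124°
Left analog: (124 - 30) mod 360 = 94°
Right analog: (124 + 30) mod 360 = 154°
Analogous hues = 94° and 154°


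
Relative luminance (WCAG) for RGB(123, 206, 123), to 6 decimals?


Linearize each channel (sRGB transfer function): c = v/255; c_lin = c/12.92 if c ≤ 0.04045, else ((c+0.055)/1.055)^2.4
  R: 123/255 ≈ 0.482353 > 0.04045 → ((0.482353+0.055)/1.055)^2.4 ≈ 0.198069
  G: 206/255 ≈ 0.807843 > 0.04045 → ((0.807843+0.055)/1.055)^2.4 ≈ 0.617207
  B: 123/255 ≈ 0.482353 > 0.04045 → ((0.482353+0.055)/1.055)^2.4 ≈ 0.198069
R_lin = 0.198069, G_lin = 0.617207, B_lin = 0.198069
L = 0.2126×R + 0.7152×G + 0.0722×B
L = 0.2126×0.198069 + 0.7152×0.617207 + 0.0722×0.198069
L ≈ 0.497836


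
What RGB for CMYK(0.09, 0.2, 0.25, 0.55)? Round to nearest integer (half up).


R = 255 × (1-C) × (1-K) = 255 × 0.91 × 0.45 = 104.4225 → 104
G = 255 × (1-M) × (1-K) = 255 × 0.80 × 0.45 = 91.8 → 92
B = 255 × (1-Y) × (1-K) = 255 × 0.75 × 0.45 = 86.0625 → 86
= RGB(104, 92, 86)


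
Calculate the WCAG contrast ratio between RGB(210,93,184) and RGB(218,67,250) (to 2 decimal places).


Linearize each sRGB channel c=v/255: c/12.92 if c ≤ 0.04045 else ((c+0.055)/1.055)^2.4
L = 0.2126×R_lin + 0.7152×G_lin + 0.0722×B_lin
Color 1 (210,93,184):
  R=210: 210/255≈0.8235 > 0.04045 → ((0.8235+0.055)/1.055)^2.4 ≈ 0.64448
  G=93: 93/255≈0.3647 > 0.04045 → ((0.3647+0.055)/1.055)^2.4 ≈ 0.10946
  B=184: 184/255≈0.7216 > 0.04045 → ((0.7216+0.055)/1.055)^2.4 ≈ 0.47932
  L1 = 0.2126×0.64448 + 0.7152×0.10946 + 0.0722×0.47932 ≈ 0.24991
Color 2 (218,67,250):
  R=218: 218/255≈0.8549 > 0.04045 → ((0.8549+0.055)/1.055)^2.4 ≈ 0.70110
  G=67: 67/255≈0.2627 > 0.04045 → ((0.2627+0.055)/1.055)^2.4 ≈ 0.05613
  B=250: 250/255≈0.9804 > 0.04045 → ((0.9804+0.055)/1.055)^2.4 ≈ 0.95597
  L2 = 0.2126×0.70110 + 0.7152×0.05613 + 0.0722×0.95597 ≈ 0.25822
Lighter = 0.25822, Darker = 0.24991
Ratio = (L_lighter + 0.05) / (L_darker + 0.05)
Ratio = (0.25822 + 0.05) / (0.24991 + 0.05) = 0.30822 / 0.29991 ≈ 1.0277
Ratio ≈ 1.03:1


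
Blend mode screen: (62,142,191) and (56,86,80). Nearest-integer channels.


Screen: C = 255 - (255-A)×(255-B)/255, rounded to nearest integer
R: 255 - (255-62)×(255-56)/255 = 255 - 38407/255 ≈ 255 - 150.616 = 104.384 → 104
G: 255 - (255-142)×(255-86)/255 = 255 - 19097/255 ≈ 255 - 74.890 = 180.110 → 180
B: 255 - (255-191)×(255-80)/255 = 255 - 11200/255 ≈ 255 - 43.922 = 211.078 → 211
= RGB(104, 180, 211)


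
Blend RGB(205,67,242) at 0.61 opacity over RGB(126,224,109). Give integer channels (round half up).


C = α×F + (1-α)×B, with 1-α = 0.39
R: 0.61×205 + 0.39×126 = 125.05 + 49.14 = 174.19 → 174
G: 0.61×67 + 0.39×224 = 40.87 + 87.36 = 128.23 → 128
B: 0.61×242 + 0.39×109 = 147.62 + 42.51 = 190.13 → 190
= RGB(174, 128, 190)


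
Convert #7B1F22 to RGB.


7B → 123 (R)
1F → 31 (G)
22 → 34 (B)
= RGB(123, 31, 34)


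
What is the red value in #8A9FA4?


Color: #8A9FA4
R = 8A = 138
G = 9F = 159
B = A4 = 164
Red = 138


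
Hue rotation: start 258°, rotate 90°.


New hue = (H + rotation) mod 360
New hue = (258 + 90) mod 360
= 348 mod 360
= 348°


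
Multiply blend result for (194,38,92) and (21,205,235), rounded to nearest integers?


Multiply: C = A×B/255, rounded to nearest integer
R: 194×21/255 = 4074/255 ≈ 15.976 → 16
G: 38×205/255 = 7790/255 ≈ 30.549 → 31
B: 92×235/255 = 21620/255 ≈ 84.784 → 85
= RGB(16, 31, 85)
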